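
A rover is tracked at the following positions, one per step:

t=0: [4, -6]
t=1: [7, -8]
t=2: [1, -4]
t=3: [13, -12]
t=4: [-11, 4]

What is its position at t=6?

The jumps are [+3, -2], [-6, +4], [+12, -8], [-24, +16] — a geometric progression with ratio -2.
step 5: [-11, 4] + [+48, -32] → [37, -28]
step 6: [37, -28] + [-96, +64] → [-59, 36]

[-59, 36]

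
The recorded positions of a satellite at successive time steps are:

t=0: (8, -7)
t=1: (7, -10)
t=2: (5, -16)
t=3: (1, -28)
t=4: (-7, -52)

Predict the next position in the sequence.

(-23, -100)

Step-to-step displacements: (-1, -3), (-2, -6), (-4, -12), (-8, -24); each is 2× the previous.
step 5: (-7, -52) + (-16, -48) → (-23, -100)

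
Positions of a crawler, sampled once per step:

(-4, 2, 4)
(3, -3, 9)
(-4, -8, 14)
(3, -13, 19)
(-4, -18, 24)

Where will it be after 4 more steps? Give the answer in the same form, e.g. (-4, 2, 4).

(-4, -38, 44)

The first coordinate repeats the cycle [-4, 3] with period 2; step 8 mod 2 = 0, giving -4.
The second coordinate changes by -5 each step, so at step 8 it is 2 + 8·(-5) = -38.
The third coordinate changes by +5 each step, so at step 8 it is 4 + 8·(5) = 44.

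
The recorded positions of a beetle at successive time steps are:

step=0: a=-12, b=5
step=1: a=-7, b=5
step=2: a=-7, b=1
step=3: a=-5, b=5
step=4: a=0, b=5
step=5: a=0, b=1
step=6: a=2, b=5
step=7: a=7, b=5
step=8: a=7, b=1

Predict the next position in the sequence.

a=9, b=5

The moves between consecutive positions are (+5,+0), (+0,-4), (+2,+4), (+5,+0), (+0,-4), (+2,+4), (+5,+0), (+0,-4); they repeat the 3-cycle [(+5,+0), (+0,-4), (+2,+4)].
step 9: apply (+2,+4) → a=9, b=5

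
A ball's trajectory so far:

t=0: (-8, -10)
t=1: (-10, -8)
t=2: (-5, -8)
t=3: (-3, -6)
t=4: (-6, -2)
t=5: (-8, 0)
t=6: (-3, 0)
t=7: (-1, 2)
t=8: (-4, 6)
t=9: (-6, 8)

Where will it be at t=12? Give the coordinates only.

Step-to-step displacements: (-2, +2), (+5, +0), (+2, +2), (-3, +4), (-2, +2), (+5, +0), (+2, +2), (-3, +4), (-2, +2) — a repeating cycle of length 4.
step 10: apply (+5, +0) → (-1, 8)
step 11: apply (+2, +2) → (1, 10)
step 12: apply (-3, +4) → (-2, 14)

(-2, 14)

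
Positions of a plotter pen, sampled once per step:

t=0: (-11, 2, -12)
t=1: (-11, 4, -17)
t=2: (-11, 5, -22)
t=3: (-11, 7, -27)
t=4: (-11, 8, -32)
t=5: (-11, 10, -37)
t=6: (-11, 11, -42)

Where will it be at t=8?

(-11, 14, -52)

Differencing gives (+0, +2, -5), (+0, +1, -5), (+0, +2, -5), (+0, +1, -5), (+0, +2, -5), (+0, +1, -5). This is the pattern (+0, +2, -5), (+0, +1, -5) repeated.
step 7: apply (+0, +2, -5) → (-11, 13, -47)
step 8: apply (+0, +1, -5) → (-11, 14, -52)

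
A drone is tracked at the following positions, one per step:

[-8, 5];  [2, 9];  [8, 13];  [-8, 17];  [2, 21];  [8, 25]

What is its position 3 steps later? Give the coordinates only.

[8, 37]

The first coordinate repeats the cycle [-8, 2, 8] with period 3; step 8 mod 3 = 2, giving 8.
The second coordinate changes by +4 each step, so at step 8 it is 5 + 8·(4) = 37.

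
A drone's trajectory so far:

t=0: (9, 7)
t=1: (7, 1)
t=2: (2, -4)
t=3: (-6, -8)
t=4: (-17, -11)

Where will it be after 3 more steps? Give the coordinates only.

First differences are (-2, -6), (-5, -5), (-8, -4), (-11, -3); their common second difference is (-3, +1) (constant acceleration).
step 5: (-17, -11) + (-14, -2) → (-31, -13)
step 6: (-31, -13) + (-17, -1) → (-48, -14)
step 7: (-48, -14) + (-20, +0) → (-68, -14)

(-68, -14)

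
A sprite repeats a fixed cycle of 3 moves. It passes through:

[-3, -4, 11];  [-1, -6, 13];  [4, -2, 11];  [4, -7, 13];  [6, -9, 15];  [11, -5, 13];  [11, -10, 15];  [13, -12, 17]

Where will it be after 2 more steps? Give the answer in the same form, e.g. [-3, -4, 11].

The moves between consecutive positions are [+2, -2, +2], [+5, +4, -2], [+0, -5, +2], [+2, -2, +2], [+5, +4, -2], [+0, -5, +2], [+2, -2, +2]; they repeat the 3-cycle [[+2, -2, +2], [+5, +4, -2], [+0, -5, +2]].
step 8: apply [+5, +4, -2] → [18, -8, 15]
step 9: apply [+0, -5, +2] → [18, -13, 17]

[18, -13, 17]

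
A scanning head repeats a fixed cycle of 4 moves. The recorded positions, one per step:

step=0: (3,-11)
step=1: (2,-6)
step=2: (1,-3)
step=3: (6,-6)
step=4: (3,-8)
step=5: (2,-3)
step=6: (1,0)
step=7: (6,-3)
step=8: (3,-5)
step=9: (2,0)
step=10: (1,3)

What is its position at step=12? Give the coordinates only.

Differencing gives (-1,+5), (-1,+3), (+5,-3), (-3,-2), (-1,+5), (-1,+3), (+5,-3), (-3,-2), (-1,+5), (-1,+3). This is the pattern (-1,+5), (-1,+3), (+5,-3), (-3,-2) repeated.
step 11: apply (+5,-3) → (6,0)
step 12: apply (-3,-2) → (3,-2)

(3,-2)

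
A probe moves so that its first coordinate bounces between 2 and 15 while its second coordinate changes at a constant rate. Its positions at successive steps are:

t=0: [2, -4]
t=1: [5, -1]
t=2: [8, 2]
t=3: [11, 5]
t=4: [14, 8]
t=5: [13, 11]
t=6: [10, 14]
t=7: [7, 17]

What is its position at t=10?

[6, 26]

The first coordinate travels 3 per step and bounces off the walls at 2 and 15.
  step 8: 7 → 4
  step 9: 4 → 3
  step 10: 3 → 6
The second coordinate changes by +3 each step: at step 10 it is 26.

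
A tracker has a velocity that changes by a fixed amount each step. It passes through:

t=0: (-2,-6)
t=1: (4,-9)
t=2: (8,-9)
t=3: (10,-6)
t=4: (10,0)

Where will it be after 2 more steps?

Taking differences between consecutive positions: (+6,-3), (+4,+0), (+2,+3), (+0,+6). These grow by (-2,+3) each step.
step 5: (10,0) + (-2,+9) → (8,9)
step 6: (8,9) + (-4,+12) → (4,21)

(4,21)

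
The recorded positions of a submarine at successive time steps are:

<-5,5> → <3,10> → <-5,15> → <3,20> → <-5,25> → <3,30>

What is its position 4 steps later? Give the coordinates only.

First: cycles through -5, 3 every 2 steps. Step 9 lands at position 1 of the cycle → 3.
Second: linear, +5 per step → 50 at step 9.

<3,50>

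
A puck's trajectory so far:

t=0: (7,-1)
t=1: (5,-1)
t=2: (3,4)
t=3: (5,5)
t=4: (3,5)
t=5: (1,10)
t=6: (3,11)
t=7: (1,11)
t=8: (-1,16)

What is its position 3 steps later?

The moves between consecutive positions are (-2,+0), (-2,+5), (+2,+1), (-2,+0), (-2,+5), (+2,+1), (-2,+0), (-2,+5); they repeat the 3-cycle [(-2,+0), (-2,+5), (+2,+1)].
step 9: apply (+2,+1) → (1,17)
step 10: apply (-2,+0) → (-1,17)
step 11: apply (-2,+5) → (-3,22)

(-3,22)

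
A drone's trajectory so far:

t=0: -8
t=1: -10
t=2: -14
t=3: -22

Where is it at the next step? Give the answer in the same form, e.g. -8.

-38

The jumps are -2, -4, -8 — a geometric progression with ratio 2.
step 4: -22 − 16 → -38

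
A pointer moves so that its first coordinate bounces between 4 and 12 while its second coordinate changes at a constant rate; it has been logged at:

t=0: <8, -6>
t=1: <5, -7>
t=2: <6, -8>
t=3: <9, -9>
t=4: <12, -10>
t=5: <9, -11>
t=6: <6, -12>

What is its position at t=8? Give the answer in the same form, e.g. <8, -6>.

The first coordinate travels 3 per step and bounces off the walls at 4 and 12.
  step 7: 6 → 5
  step 8: 5 → 8
The second coordinate changes by -1 each step: at step 8 it is -14.

<8, -14>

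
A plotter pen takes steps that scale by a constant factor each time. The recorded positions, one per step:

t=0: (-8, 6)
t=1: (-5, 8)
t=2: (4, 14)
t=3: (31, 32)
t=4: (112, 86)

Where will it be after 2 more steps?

Consecutive displacements (+3, +2), (+9, +6), (+27, +18), (+81, +54) scale by a factor of 3 each step.
step 5: (112, 86) + (+243, +162) → (355, 248)
step 6: (355, 248) + (+729, +486) → (1084, 734)

(1084, 734)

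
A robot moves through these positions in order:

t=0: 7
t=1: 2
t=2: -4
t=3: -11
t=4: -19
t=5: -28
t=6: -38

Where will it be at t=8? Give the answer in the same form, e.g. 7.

-61

Taking differences between consecutive positions: -5, -6, -7, -8, -9, -10. These grow by -1 each step.
step 7: -38 − 11 → -49
step 8: -49 − 12 → -61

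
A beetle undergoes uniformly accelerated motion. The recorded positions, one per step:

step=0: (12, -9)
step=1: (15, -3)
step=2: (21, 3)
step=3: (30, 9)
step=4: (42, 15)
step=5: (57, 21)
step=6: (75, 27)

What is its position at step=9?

Successive displacements: (+3, +6), (+6, +6), (+9, +6), (+12, +6), (+15, +6), (+18, +6) — each changes by (+3, +0).
step 7: (75, 27) + (+21, +6) → (96, 33)
step 8: (96, 33) + (+24, +6) → (120, 39)
step 9: (120, 39) + (+27, +6) → (147, 45)

(147, 45)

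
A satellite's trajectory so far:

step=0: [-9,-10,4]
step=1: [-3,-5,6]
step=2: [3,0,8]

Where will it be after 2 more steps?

Each step adds [+6,+5,+2] to the position.
step 3: [3,0,8] + [+6,+5,+2] → [9,5,10]
step 4: [9,5,10] + [+6,+5,+2] → [15,10,12]

[15,10,12]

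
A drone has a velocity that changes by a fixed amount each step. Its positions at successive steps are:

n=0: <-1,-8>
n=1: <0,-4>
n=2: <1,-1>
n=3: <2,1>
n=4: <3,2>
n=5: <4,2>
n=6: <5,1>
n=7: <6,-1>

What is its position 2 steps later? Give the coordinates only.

<8,-8>

Taking differences between consecutive positions: <+1,+4>, <+1,+3>, <+1,+2>, <+1,+1>, <+1,+0>, <+1,-1>, <+1,-2>. These grow by <+0,-1> each step.
step 8: <6,-1> + <+1,-3> → <7,-4>
step 9: <7,-4> + <+1,-4> → <8,-8>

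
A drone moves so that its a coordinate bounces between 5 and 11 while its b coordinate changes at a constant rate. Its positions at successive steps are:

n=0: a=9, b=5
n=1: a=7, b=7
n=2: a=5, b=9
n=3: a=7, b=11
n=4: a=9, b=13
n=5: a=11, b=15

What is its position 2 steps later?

a=7, b=19

The a coordinate reflects between 5 and 11, moving 2 per step.
  step 6: 11 → 9
  step 7: 9 → 7
The b coordinate changes by +2 each step: at step 7 it is 19.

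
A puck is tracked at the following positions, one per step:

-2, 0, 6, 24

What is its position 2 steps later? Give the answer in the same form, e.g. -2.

Consecutive displacements +2, +6, +18 scale by a factor of 3 each step.
step 4: 24 + 54 → 78
step 5: 78 + 162 → 240

240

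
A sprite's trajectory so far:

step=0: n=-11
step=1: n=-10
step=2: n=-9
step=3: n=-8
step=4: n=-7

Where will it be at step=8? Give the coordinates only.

n=-3

Constant displacement of +1 per step.
step 5: -7 + 1 → n=-6
step 6: -6 + 1 → n=-5
step 7: -5 + 1 → n=-4
step 8: -4 + 1 → n=-3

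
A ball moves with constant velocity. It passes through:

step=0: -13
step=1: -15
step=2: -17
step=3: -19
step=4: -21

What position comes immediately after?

-23

Constant displacement of -2 per step.
step 5: -21 − 2 → -23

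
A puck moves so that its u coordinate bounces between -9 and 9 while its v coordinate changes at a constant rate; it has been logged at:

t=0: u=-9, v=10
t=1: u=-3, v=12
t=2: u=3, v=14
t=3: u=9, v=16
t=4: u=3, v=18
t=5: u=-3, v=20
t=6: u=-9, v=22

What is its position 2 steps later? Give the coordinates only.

u=3, v=26

The u coordinate travels 6 per step and bounces off the walls at -9 and 9.
  step 7: -9 → -3
  step 8: -3 → 3
The v coordinate changes by +2 each step: at step 8 it is 26.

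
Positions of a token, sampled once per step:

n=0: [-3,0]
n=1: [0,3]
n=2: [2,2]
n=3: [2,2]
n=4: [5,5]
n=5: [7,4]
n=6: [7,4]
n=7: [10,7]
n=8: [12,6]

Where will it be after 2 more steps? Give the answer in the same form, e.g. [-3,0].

Step-to-step displacements: [+3,+3], [+2,-1], [+0,+0], [+3,+3], [+2,-1], [+0,+0], [+3,+3], [+2,-1] — a repeating cycle of length 3.
step 9: apply [+0,+0] → [12,6]
step 10: apply [+3,+3] → [15,9]

[15,9]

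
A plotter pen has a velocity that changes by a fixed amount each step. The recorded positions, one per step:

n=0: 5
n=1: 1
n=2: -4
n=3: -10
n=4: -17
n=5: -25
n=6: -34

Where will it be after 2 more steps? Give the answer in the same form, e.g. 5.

-55

First differences are -4, -5, -6, -7, -8, -9; their common second difference is -1 (constant acceleration).
step 7: -34 − 10 → -44
step 8: -44 − 11 → -55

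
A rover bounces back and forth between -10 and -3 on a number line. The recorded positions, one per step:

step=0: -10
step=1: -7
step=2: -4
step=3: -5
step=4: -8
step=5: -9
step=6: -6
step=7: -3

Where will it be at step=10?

The value reflects between -10 and -3, moving 3 per step.
  step 8: -3 → -6
  step 9: -6 → -9
  step 10: -9 → -8

-8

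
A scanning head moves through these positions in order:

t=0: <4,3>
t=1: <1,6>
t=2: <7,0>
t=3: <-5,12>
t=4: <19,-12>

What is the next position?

<-29,36>

The jumps are <-3,+3>, <+6,-6>, <-12,+12>, <+24,-24> — a geometric progression with ratio -2.
step 5: <19,-12> + <-48,+48> → <-29,36>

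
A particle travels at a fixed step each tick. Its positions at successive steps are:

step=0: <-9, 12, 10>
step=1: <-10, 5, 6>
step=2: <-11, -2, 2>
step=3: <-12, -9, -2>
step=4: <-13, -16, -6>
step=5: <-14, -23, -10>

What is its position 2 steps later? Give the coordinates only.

Constant displacement of <-1, -7, -4> per step.
step 6: <-14, -23, -10> + <-1, -7, -4> → <-15, -30, -14>
step 7: <-15, -30, -14> + <-1, -7, -4> → <-16, -37, -18>

<-16, -37, -18>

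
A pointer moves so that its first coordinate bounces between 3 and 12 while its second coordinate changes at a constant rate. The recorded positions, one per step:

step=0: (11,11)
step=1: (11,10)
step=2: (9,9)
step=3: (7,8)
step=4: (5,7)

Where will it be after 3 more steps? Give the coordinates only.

(7,4)

The first coordinate reflects between 3 and 12, moving 2 per step.
  step 5: 5 → 3
  step 6: 3 → 5
  step 7: 5 → 7
The second coordinate changes by -1 each step: at step 7 it is 4.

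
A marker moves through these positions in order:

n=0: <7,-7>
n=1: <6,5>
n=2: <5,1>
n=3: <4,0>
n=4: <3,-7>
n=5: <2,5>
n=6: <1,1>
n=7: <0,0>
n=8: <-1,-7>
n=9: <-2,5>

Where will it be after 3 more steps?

First: linear, -1 per step → -5 at step 12.
Second: cycles through -7, 5, 1, 0 every 4 steps. Step 12 lands at position 0 of the cycle → -7.

<-5,-7>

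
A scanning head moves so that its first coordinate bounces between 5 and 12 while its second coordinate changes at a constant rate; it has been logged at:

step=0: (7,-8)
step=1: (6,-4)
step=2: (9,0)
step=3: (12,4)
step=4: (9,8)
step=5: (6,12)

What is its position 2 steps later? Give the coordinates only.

The first coordinate reflects between 5 and 12, moving 3 per step.
  step 6: 6 → 7
  step 7: 7 → 10
The second coordinate changes by +4 each step: at step 7 it is 20.

(10,20)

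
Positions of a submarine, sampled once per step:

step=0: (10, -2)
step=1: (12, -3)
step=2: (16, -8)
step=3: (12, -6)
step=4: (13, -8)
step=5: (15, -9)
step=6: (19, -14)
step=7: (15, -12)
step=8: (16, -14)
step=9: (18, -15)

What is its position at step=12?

Step-to-step displacements: (+2, -1), (+4, -5), (-4, +2), (+1, -2), (+2, -1), (+4, -5), (-4, +2), (+1, -2), (+2, -1) — a repeating cycle of length 4.
step 10: apply (+4, -5) → (22, -20)
step 11: apply (-4, +2) → (18, -18)
step 12: apply (+1, -2) → (19, -20)

(19, -20)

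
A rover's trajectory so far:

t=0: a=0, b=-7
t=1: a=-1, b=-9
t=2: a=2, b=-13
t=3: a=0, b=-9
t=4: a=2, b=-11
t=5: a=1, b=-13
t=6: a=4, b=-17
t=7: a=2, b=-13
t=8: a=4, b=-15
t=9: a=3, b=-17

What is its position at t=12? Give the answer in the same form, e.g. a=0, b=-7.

a=6, b=-19

Differencing gives (-1, -2), (+3, -4), (-2, +4), (+2, -2), (-1, -2), (+3, -4), (-2, +4), (+2, -2), (-1, -2). This is the pattern (-1, -2), (+3, -4), (-2, +4), (+2, -2) repeated.
step 10: apply (+3, -4) → a=6, b=-21
step 11: apply (-2, +4) → a=4, b=-17
step 12: apply (+2, -2) → a=6, b=-19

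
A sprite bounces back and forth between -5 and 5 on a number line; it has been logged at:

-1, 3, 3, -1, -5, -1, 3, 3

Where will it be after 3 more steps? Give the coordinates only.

-1

The value travels 4 per step and bounces off the walls at -5 and 5.
  step 8: 3 → -1
  step 9: -1 → -5
  step 10: -5 → -1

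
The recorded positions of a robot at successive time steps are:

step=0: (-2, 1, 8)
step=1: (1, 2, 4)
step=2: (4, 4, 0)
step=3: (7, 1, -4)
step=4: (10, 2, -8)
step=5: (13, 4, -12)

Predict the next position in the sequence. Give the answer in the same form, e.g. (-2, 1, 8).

The first coordinate changes by +3 each step, so at step 6 it is -2 + 6·(3) = 16.
The second coordinate repeats the cycle [1, 2, 4] with period 3; step 6 mod 3 = 0, giving 1.
The third coordinate changes by -4 each step, so at step 6 it is 8 + 6·(-4) = -16.

(16, 1, -16)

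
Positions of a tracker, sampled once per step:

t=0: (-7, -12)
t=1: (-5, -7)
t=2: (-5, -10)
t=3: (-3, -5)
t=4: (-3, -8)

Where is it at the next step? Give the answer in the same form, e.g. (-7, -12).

Differencing gives (+2, +5), (+0, -3), (+2, +5), (+0, -3). This is the pattern (+2, +5), (+0, -3) repeated.
step 5: apply (+2, +5) → (-1, -3)

(-1, -3)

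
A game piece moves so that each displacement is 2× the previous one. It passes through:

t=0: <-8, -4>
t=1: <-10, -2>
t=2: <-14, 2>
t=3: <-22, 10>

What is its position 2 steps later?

<-70, 58>

The jumps are <-2, +2>, <-4, +4>, <-8, +8> — a geometric progression with ratio 2.
step 4: <-22, 10> + <-16, +16> → <-38, 26>
step 5: <-38, 26> + <-32, +32> → <-70, 58>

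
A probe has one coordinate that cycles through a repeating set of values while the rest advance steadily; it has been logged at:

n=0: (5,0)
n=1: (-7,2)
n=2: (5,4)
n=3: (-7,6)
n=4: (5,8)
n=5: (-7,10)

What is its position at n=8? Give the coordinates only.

First: cycles through 5, -7 every 2 steps. Step 8 lands at position 0 of the cycle → 5.
Second: linear, +2 per step → 16 at step 8.

(5,16)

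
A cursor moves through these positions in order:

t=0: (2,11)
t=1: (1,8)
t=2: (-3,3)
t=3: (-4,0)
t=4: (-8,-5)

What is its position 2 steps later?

(-13,-13)

Differencing gives (-1,-3), (-4,-5), (-1,-3), (-4,-5). This is the pattern (-1,-3), (-4,-5) repeated.
step 5: apply (-1,-3) → (-9,-8)
step 6: apply (-4,-5) → (-13,-13)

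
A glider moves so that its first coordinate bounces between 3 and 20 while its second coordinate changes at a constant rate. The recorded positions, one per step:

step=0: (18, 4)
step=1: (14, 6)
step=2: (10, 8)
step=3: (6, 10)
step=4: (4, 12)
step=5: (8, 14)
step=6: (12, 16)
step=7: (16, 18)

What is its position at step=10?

The first coordinate travels 4 per step and bounces off the walls at 3 and 20.
  step 8: 16 → 20
  step 9: 20 → 16
  step 10: 16 → 12
The second coordinate changes by +2 each step: at step 10 it is 24.

(12, 24)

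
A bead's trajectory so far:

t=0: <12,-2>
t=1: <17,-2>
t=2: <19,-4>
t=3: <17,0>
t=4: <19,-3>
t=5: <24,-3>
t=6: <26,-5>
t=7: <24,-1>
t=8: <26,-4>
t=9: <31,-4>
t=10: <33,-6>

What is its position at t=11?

<31,-2>

Step-to-step displacements: <+5,+0>, <+2,-2>, <-2,+4>, <+2,-3>, <+5,+0>, <+2,-2>, <-2,+4>, <+2,-3>, <+5,+0>, <+2,-2> — a repeating cycle of length 4.
step 11: apply <-2,+4> → <31,-2>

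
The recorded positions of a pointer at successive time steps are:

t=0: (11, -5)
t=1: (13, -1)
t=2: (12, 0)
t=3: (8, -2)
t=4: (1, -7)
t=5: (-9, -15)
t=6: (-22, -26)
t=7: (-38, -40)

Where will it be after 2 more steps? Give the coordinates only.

Successive displacements: (+2, +4), (-1, +1), (-4, -2), (-7, -5), (-10, -8), (-13, -11), (-16, -14) — each changes by (-3, -3).
step 8: (-38, -40) + (-19, -17) → (-57, -57)
step 9: (-57, -57) + (-22, -20) → (-79, -77)

(-79, -77)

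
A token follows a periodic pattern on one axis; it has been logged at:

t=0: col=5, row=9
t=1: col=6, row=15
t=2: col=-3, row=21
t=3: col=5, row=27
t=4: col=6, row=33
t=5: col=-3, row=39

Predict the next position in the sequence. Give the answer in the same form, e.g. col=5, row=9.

The col coordinate repeats the cycle [5, 6, -3] with period 3; step 6 mod 3 = 0, giving 5.
The row coordinate changes by +6 each step, so at step 6 it is 9 + 6·(6) = 45.

col=5, row=45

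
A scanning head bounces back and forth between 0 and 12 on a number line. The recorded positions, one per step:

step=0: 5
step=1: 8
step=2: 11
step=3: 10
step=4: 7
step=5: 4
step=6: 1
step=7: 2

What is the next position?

The value reflects between 0 and 12, moving 3 per step.
  step 8: 2 → 5

5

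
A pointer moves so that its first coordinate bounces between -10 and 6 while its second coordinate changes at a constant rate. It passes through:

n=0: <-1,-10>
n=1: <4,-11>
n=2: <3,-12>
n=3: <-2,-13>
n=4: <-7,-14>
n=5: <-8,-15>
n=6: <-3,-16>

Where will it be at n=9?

The first coordinate travels 5 per step and bounces off the walls at -10 and 6.
  step 7: -3 → 2
  step 8: 2 → 5
  step 9: 5 → 0
The second coordinate changes by -1 each step: at step 9 it is -19.

<0,-19>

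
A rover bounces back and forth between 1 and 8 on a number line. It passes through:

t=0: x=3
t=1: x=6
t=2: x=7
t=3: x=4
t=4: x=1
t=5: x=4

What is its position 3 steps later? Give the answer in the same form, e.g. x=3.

x=3

The value reflects between 1 and 8, moving 3 per step.
  step 6: 4 → 7
  step 7: 7 → 6
  step 8: 6 → 3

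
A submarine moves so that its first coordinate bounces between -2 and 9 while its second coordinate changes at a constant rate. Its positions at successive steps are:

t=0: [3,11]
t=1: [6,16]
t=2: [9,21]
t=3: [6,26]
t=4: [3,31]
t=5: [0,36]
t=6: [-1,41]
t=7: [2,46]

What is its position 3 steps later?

The first coordinate travels 3 per step and bounces off the walls at -2 and 9.
  step 8: 2 → 5
  step 9: 5 → 8
  step 10: 8 → 7
The second coordinate changes by +5 each step: at step 10 it is 61.

[7,61]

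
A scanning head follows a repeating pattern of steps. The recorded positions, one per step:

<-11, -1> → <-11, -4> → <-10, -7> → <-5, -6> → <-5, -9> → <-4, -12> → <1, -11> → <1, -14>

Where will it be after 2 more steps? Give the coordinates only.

The moves between consecutive positions are <+0, -3>, <+1, -3>, <+5, +1>, <+0, -3>, <+1, -3>, <+5, +1>, <+0, -3>; they repeat the 3-cycle [<+0, -3>, <+1, -3>, <+5, +1>].
step 8: apply <+1, -3> → <2, -17>
step 9: apply <+5, +1> → <7, -16>

<7, -16>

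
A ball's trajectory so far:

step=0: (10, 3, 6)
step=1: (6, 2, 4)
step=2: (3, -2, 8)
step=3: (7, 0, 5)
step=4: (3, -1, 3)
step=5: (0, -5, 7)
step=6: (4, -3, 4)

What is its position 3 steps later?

Step-to-step displacements: (-4, -1, -2), (-3, -4, +4), (+4, +2, -3), (-4, -1, -2), (-3, -4, +4), (+4, +2, -3) — a repeating cycle of length 3.
step 7: apply (-4, -1, -2) → (0, -4, 2)
step 8: apply (-3, -4, +4) → (-3, -8, 6)
step 9: apply (+4, +2, -3) → (1, -6, 3)

(1, -6, 3)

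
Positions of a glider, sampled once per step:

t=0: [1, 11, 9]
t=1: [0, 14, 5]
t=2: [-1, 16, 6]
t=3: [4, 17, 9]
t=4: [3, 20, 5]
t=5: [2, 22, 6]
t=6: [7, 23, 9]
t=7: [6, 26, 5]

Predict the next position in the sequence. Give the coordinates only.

Differencing gives [-1, +3, -4], [-1, +2, +1], [+5, +1, +3], [-1, +3, -4], [-1, +2, +1], [+5, +1, +3], [-1, +3, -4]. This is the pattern [-1, +3, -4], [-1, +2, +1], [+5, +1, +3] repeated.
step 8: apply [-1, +2, +1] → [5, 28, 6]

[5, 28, 6]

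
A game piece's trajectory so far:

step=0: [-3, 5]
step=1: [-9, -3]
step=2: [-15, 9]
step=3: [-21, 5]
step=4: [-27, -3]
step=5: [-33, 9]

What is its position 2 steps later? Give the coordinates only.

First: linear, -6 per step → -45 at step 7.
Second: cycles through 5, -3, 9 every 3 steps. Step 7 lands at position 1 of the cycle → -3.

[-45, -3]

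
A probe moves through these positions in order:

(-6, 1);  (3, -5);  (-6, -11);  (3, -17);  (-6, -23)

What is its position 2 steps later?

First: cycles through -6, 3 every 2 steps. Step 6 lands at position 0 of the cycle → -6.
Second: linear, -6 per step → -35 at step 6.

(-6, -35)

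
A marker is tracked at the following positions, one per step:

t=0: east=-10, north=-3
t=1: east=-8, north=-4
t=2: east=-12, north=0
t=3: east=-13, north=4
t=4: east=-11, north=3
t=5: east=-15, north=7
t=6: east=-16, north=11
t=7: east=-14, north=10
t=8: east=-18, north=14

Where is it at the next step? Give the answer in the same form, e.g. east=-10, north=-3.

east=-19, north=18

Step-to-step displacements: (+2,-1), (-4,+4), (-1,+4), (+2,-1), (-4,+4), (-1,+4), (+2,-1), (-4,+4) — a repeating cycle of length 3.
step 9: apply (-1,+4) → east=-19, north=18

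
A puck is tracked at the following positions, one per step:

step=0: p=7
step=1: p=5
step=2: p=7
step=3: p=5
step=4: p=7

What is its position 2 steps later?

The jumps are -2, +2, -2, +2 — a geometric progression with ratio -1.
step 5: 7 − 2 → p=5
step 6: 5 + 2 → p=7

p=7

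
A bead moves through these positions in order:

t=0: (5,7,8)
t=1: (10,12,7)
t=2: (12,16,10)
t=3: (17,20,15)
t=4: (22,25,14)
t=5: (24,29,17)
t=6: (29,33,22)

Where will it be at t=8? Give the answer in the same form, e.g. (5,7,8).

Step-to-step displacements: (+5,+5,-1), (+2,+4,+3), (+5,+4,+5), (+5,+5,-1), (+2,+4,+3), (+5,+4,+5) — a repeating cycle of length 3.
step 7: apply (+5,+5,-1) → (34,38,21)
step 8: apply (+2,+4,+3) → (36,42,24)

(36,42,24)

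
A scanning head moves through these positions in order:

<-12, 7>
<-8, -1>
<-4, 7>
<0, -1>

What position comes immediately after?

<4, 7>

First: linear, +4 per step → 4 at step 4.
Second: cycles through 7, -1 every 2 steps. Step 4 lands at position 0 of the cycle → 7.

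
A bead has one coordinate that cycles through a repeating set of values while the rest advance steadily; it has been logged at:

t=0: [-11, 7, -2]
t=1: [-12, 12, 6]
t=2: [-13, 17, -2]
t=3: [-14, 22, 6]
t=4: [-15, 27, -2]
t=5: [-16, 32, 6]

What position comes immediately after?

The first coordinate changes by -1 each step, so at step 6 it is -11 + 6·(-1) = -17.
The second coordinate changes by +5 each step, so at step 6 it is 7 + 6·(5) = 37.
The third coordinate repeats the cycle [-2, 6] with period 2; step 6 mod 2 = 0, giving -2.

[-17, 37, -2]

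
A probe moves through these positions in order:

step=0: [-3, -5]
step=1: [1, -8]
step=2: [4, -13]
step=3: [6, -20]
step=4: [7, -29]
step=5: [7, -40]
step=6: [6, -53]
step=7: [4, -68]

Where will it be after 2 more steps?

Taking differences between consecutive positions: [+4, -3], [+3, -5], [+2, -7], [+1, -9], [+0, -11], [-1, -13], [-2, -15]. These grow by [-1, -2] each step.
step 8: [4, -68] + [-3, -17] → [1, -85]
step 9: [1, -85] + [-4, -19] → [-3, -104]

[-3, -104]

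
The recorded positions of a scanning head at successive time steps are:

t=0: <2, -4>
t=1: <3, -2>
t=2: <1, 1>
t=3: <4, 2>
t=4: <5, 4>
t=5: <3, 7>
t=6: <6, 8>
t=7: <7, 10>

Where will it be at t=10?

Differencing gives <+1, +2>, <-2, +3>, <+3, +1>, <+1, +2>, <-2, +3>, <+3, +1>, <+1, +2>. This is the pattern <+1, +2>, <-2, +3>, <+3, +1> repeated.
step 8: apply <-2, +3> → <5, 13>
step 9: apply <+3, +1> → <8, 14>
step 10: apply <+1, +2> → <9, 16>

<9, 16>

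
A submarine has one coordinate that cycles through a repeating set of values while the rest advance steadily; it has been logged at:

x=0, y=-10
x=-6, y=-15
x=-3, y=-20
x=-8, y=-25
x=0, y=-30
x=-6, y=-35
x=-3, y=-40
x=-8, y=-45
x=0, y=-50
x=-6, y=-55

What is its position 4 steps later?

The x coordinate repeats the cycle [0, -6, -3, -8] with period 4; step 13 mod 4 = 1, giving -6.
The y coordinate changes by -5 each step, so at step 13 it is -10 + 13·(-5) = -75.

x=-6, y=-75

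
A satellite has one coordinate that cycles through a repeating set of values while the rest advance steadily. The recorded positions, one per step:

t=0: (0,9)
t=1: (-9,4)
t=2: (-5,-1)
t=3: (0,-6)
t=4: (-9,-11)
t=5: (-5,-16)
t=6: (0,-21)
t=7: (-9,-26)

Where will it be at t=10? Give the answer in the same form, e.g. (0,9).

(-9,-41)

The first coordinate repeats the cycle [0, -9, -5] with period 3; step 10 mod 3 = 1, giving -9.
The second coordinate changes by -5 each step, so at step 10 it is 9 + 10·(-5) = -41.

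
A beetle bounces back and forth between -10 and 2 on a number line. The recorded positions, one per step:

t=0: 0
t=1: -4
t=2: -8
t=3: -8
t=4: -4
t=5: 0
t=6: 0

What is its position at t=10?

The value travels 4 per step and bounces off the walls at -10 and 2.
  step 7: 0 → -4
  step 8: -4 → -8
  step 9: -8 → -8
  step 10: -8 → -4

-4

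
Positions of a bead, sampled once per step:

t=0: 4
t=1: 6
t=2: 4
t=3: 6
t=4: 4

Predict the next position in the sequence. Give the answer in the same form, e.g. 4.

Step-to-step displacements: +2, -2, +2, -2; each is -1× the previous.
step 5: 4 + 2 → 6

6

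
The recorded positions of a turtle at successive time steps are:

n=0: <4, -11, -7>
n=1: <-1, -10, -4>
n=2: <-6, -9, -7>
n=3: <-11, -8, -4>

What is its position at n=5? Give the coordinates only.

<-21, -6, -4>

The first coordinate changes by -5 each step, so at step 5 it is 4 + 5·(-5) = -21.
The second coordinate changes by +1 each step, so at step 5 it is -11 + 5·(1) = -6.
The third coordinate repeats the cycle [-7, -4] with period 2; step 5 mod 2 = 1, giving -4.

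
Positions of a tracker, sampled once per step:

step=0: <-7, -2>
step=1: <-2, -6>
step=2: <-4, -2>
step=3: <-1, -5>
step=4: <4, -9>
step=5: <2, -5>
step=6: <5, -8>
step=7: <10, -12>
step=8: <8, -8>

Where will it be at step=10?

<16, -15>

The moves between consecutive positions are <+5, -4>, <-2, +4>, <+3, -3>, <+5, -4>, <-2, +4>, <+3, -3>, <+5, -4>, <-2, +4>; they repeat the 3-cycle [<+5, -4>, <-2, +4>, <+3, -3>].
step 9: apply <+3, -3> → <11, -11>
step 10: apply <+5, -4> → <16, -15>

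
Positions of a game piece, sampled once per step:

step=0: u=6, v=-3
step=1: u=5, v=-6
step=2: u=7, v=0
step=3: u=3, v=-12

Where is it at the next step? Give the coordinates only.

u=11, v=12

The jumps are (-1, -3), (+2, +6), (-4, -12) — a geometric progression with ratio -2.
step 4: u=3, v=-12 + (+8, +24) → u=11, v=12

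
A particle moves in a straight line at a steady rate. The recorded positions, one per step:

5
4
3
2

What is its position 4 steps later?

-2

Constant displacement of -1 per step.
step 4: 2 − 1 → 1
step 5: 1 − 1 → 0
step 6: 0 − 1 → -1
step 7: -1 − 1 → -2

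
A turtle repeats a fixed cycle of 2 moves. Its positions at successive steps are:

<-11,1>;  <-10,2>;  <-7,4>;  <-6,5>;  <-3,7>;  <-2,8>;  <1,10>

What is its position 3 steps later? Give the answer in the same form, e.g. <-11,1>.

Differencing gives <+1,+1>, <+3,+2>, <+1,+1>, <+3,+2>, <+1,+1>, <+3,+2>. This is the pattern <+1,+1>, <+3,+2> repeated.
step 7: apply <+1,+1> → <2,11>
step 8: apply <+3,+2> → <5,13>
step 9: apply <+1,+1> → <6,14>

<6,14>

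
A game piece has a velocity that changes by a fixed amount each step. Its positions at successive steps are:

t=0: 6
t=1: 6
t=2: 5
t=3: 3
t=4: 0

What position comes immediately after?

First differences are +0, -1, -2, -3; their common second difference is -1 (constant acceleration).
step 5: 0 − 4 → -4

-4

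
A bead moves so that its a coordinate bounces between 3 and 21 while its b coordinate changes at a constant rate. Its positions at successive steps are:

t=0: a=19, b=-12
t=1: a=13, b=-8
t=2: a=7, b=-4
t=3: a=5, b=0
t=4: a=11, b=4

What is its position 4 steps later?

The a coordinate travels 6 per step and bounces off the walls at 3 and 21.
  step 5: 11 → 17
  step 6: 17 → 19
  step 7: 19 → 13
  step 8: 13 → 7
The b coordinate changes by +4 each step: at step 8 it is 20.

a=7, b=20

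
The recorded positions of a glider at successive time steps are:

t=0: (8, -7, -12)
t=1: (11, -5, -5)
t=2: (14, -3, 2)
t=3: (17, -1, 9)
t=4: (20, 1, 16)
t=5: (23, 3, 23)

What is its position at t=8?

Constant displacement of (+3, +2, +7) per step.
step 6: (23, 3, 23) + (+3, +2, +7) → (26, 5, 30)
step 7: (26, 5, 30) + (+3, +2, +7) → (29, 7, 37)
step 8: (29, 7, 37) + (+3, +2, +7) → (32, 9, 44)

(32, 9, 44)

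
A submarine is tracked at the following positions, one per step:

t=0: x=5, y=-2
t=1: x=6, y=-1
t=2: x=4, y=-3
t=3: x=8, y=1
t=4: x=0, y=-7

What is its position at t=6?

x=-16, y=-23

Consecutive displacements (+1,+1), (-2,-2), (+4,+4), (-8,-8) scale by a factor of -2 each step.
step 5: x=0, y=-7 + (+16,+16) → x=16, y=9
step 6: x=16, y=9 + (-32,-32) → x=-16, y=-23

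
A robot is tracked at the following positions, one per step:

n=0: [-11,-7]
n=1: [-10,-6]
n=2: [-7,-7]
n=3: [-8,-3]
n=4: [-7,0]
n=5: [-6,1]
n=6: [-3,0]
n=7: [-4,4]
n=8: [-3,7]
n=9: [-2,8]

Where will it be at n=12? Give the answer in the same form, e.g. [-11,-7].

[1,14]

The moves between consecutive positions are [+1,+1], [+3,-1], [-1,+4], [+1,+3], [+1,+1], [+3,-1], [-1,+4], [+1,+3], [+1,+1]; they repeat the 4-cycle [[+1,+1], [+3,-1], [-1,+4], [+1,+3]].
step 10: apply [+3,-1] → [1,7]
step 11: apply [-1,+4] → [0,11]
step 12: apply [+1,+3] → [1,14]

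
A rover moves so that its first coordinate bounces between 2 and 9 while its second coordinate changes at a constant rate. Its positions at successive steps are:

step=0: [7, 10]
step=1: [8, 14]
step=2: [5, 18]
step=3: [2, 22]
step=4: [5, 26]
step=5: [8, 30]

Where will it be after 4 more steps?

[6, 46]

The first coordinate travels 3 per step and bounces off the walls at 2 and 9.
  step 6: 8 → 7
  step 7: 7 → 4
  step 8: 4 → 3
  step 9: 3 → 6
The second coordinate changes by +4 each step: at step 9 it is 46.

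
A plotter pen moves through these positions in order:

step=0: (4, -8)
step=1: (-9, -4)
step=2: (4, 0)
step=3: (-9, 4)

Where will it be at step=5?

The first coordinate repeats the cycle [4, -9] with period 2; step 5 mod 2 = 1, giving -9.
The second coordinate changes by +4 each step, so at step 5 it is -8 + 5·(4) = 12.

(-9, 12)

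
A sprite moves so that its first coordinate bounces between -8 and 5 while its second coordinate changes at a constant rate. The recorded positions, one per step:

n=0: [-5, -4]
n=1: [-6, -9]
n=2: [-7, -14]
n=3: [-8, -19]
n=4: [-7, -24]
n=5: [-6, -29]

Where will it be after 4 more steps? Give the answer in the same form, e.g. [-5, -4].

The first coordinate travels 1 per step and bounces off the walls at -8 and 5.
  step 6: -6 → -5
  step 7: -5 → -4
  step 8: -4 → -3
  step 9: -3 → -2
The second coordinate changes by -5 each step: at step 9 it is -49.

[-2, -49]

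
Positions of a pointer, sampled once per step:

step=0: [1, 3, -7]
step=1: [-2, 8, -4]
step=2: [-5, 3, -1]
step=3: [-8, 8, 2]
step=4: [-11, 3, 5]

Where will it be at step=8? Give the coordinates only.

The first coordinate changes by -3 each step, so at step 8 it is 1 + 8·(-3) = -23.
The second coordinate repeats the cycle [3, 8] with period 2; step 8 mod 2 = 0, giving 3.
The third coordinate changes by +3 each step, so at step 8 it is -7 + 8·(3) = 17.

[-23, 3, 17]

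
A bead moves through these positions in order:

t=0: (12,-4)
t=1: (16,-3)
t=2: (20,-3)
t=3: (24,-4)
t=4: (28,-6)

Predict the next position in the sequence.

(32,-9)

Taking differences between consecutive positions: (+4,+1), (+4,+0), (+4,-1), (+4,-2). These grow by (+0,-1) each step.
step 5: (28,-6) + (+4,-3) → (32,-9)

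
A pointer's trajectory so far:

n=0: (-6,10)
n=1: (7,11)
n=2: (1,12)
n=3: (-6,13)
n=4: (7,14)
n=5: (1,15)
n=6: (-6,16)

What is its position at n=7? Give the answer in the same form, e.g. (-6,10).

(7,17)

The first coordinate repeats the cycle [-6, 7, 1] with period 3; step 7 mod 3 = 1, giving 7.
The second coordinate changes by +1 each step, so at step 7 it is 10 + 7·(1) = 17.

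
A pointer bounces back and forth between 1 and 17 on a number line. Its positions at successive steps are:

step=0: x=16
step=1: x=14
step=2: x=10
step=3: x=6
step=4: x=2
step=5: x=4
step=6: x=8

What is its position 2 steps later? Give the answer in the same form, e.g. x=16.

The value travels 4 per step and bounces off the walls at 1 and 17.
  step 7: 8 → 12
  step 8: 12 → 16

x=16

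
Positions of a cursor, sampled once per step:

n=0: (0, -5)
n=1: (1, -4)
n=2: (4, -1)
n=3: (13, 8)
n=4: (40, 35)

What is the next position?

Step-to-step displacements: (+1, +1), (+3, +3), (+9, +9), (+27, +27); each is 3× the previous.
step 5: (40, 35) + (+81, +81) → (121, 116)

(121, 116)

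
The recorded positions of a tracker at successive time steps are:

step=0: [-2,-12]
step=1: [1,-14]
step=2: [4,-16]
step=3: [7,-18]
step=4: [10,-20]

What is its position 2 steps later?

Constant displacement of [+3,-2] per step.
step 5: [10,-20] + [+3,-2] → [13,-22]
step 6: [13,-22] + [+3,-2] → [16,-24]

[16,-24]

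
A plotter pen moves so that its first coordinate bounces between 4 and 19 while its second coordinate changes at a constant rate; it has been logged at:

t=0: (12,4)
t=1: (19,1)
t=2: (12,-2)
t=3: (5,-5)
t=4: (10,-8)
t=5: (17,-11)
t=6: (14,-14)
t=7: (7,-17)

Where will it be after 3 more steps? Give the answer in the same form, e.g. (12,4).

(16,-26)

The first coordinate reflects between 4 and 19, moving 7 per step.
  step 8: 7 → 8
  step 9: 8 → 15
  step 10: 15 → 16
The second coordinate changes by -3 each step: at step 10 it is -26.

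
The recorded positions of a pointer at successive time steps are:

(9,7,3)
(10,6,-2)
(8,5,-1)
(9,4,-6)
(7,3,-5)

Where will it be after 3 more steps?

(7,0,-14)

Differencing gives (+1,-1,-5), (-2,-1,+1), (+1,-1,-5), (-2,-1,+1). This is the pattern (+1,-1,-5), (-2,-1,+1) repeated.
step 5: apply (+1,-1,-5) → (8,2,-10)
step 6: apply (-2,-1,+1) → (6,1,-9)
step 7: apply (+1,-1,-5) → (7,0,-14)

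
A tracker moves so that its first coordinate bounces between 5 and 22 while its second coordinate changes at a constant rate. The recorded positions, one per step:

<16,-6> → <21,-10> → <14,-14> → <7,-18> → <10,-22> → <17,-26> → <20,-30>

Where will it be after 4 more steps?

<18,-46>

The first coordinate reflects between 5 and 22, moving 7 per step.
  step 7: 20 → 13
  step 8: 13 → 6
  step 9: 6 → 11
  step 10: 11 → 18
The second coordinate changes by -4 each step: at step 10 it is -46.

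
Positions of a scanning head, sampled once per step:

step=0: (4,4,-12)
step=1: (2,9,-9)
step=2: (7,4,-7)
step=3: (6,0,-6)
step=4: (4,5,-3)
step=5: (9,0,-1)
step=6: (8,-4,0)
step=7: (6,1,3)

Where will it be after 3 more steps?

The moves between consecutive positions are (-2,+5,+3), (+5,-5,+2), (-1,-4,+1), (-2,+5,+3), (+5,-5,+2), (-1,-4,+1), (-2,+5,+3); they repeat the 3-cycle [(-2,+5,+3), (+5,-5,+2), (-1,-4,+1)].
step 8: apply (+5,-5,+2) → (11,-4,5)
step 9: apply (-1,-4,+1) → (10,-8,6)
step 10: apply (-2,+5,+3) → (8,-3,9)

(8,-3,9)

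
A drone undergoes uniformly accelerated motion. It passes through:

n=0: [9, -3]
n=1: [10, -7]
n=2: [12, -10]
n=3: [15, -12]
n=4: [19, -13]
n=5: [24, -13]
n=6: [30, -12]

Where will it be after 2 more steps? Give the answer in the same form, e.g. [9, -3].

[45, -7]

Taking differences between consecutive positions: [+1, -4], [+2, -3], [+3, -2], [+4, -1], [+5, +0], [+6, +1]. These grow by [+1, +1] each step.
step 7: [30, -12] + [+7, +2] → [37, -10]
step 8: [37, -10] + [+8, +3] → [45, -7]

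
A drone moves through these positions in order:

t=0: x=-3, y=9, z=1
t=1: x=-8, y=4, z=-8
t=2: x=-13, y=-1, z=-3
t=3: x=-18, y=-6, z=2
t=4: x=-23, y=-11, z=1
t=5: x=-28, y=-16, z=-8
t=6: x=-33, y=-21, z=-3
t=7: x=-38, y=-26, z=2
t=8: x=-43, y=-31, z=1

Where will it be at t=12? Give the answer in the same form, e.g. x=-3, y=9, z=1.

The x coordinate changes by -5 each step, so at step 12 it is -3 + 12·(-5) = -63.
The y coordinate changes by -5 each step, so at step 12 it is 9 + 12·(-5) = -51.
The z coordinate repeats the cycle [1, -8, -3, 2] with period 4; step 12 mod 4 = 0, giving 1.

x=-63, y=-51, z=1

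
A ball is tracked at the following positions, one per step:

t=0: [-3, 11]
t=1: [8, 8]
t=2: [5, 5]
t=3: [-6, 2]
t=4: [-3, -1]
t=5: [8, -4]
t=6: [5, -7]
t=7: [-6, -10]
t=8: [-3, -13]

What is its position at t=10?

[5, -19]

First: cycles through -3, 8, 5, -6 every 4 steps. Step 10 lands at position 2 of the cycle → 5.
Second: linear, -3 per step → -19 at step 10.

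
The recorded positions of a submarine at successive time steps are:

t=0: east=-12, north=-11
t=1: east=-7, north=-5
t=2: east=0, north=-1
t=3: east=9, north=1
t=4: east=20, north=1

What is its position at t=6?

Successive displacements: (+5, +6), (+7, +4), (+9, +2), (+11, +0) — each changes by (+2, -2).
step 5: east=20, north=1 + (+13, -2) → east=33, north=-1
step 6: east=33, north=-1 + (+15, -4) → east=48, north=-5

east=48, north=-5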